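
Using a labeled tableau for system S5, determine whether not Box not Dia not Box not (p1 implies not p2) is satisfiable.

1. not Box not Dia not Box not (p1 implies not p2), 0
2. Dia not Box not (p1 implies not p2), 1
3. not Box not (p1 implies not p2), 2
4. p1 implies not p2, 3
5. not p2, 3
Accessibility: 0R0, 0R1, 0R2, 0R3, 1R0, 1R1, 1R2, 1R3, 2R0, 2R1, 2R2, 2R3, 3R0, 3R1, 3R2, 3R3

Satisfiable (open branch found)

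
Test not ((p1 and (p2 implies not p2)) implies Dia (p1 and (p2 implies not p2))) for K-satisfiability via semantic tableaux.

Satisfiable

1. not ((p1 and (p2 implies not p2)) implies Dia (p1 and (p2 implies not p2))), w0
2. p1 and (p2 implies not p2), w0
3. not Dia (p1 and (p2 implies not p2)), w0
4. p1, w0
5. p2 implies not p2, w0
6. not p2, w0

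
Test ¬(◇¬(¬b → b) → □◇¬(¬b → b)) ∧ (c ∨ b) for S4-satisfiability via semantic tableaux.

Satisfiable

1. ¬(◇¬(¬b → b) → □◇¬(¬b → b)) ∧ (c ∨ b), u
2. ¬(◇¬(¬b → b) → □◇¬(¬b → b)), u
3. c ∨ b, u
4. ◇¬(¬b → b), u
5. ¬□◇¬(¬b → b), u
6. b, u
7. ¬(¬b → b), v
8. ¬b, v
9. ¬◇¬(¬b → b), w
10. ¬b → b, w
11. b, w
Accessibility: uRu, uRv, uRw, vRv, wRw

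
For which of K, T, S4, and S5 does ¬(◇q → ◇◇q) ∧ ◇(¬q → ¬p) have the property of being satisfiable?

K

T-tableau for the formula:
1. ¬(◇q → ◇◇q) ∧ ◇(¬q → ¬p), u
2. ¬(◇q → ◇◇q), u   [∧-rule on 1]
3. ◇(¬q → ¬p), u   [∧-rule on 1]
4. ◇q, u   [¬→-rule on 2]
5. ¬◇◇q, u   [¬→-rule on 2]
6. ¬◇q, u   [¬◇-rule on 5 via uRu]
7. ¬q, u   [¬◇-rule on 6 via uRu]
8. ¬q → ¬p, v   [◇-rule on 3: fresh world v, uRv]
9. ¬◇q, v   [¬◇-rule on 5 via uRv]
10. ¬q, v   [¬◇-rule on 6 via uRv]
11. ¬p, v   [→-rule on 8 (branches; this branch)]
12. q, w   [◇-rule on 4: fresh world w, uRw]
13. ¬◇q, w   [¬◇-rule on 5 via uRw]
14. ¬q, w   [¬◇-rule on 6 via uRw]
Accessibility: uRu, uRv, uRw, vRv, wRw
Branch closes: q and ¬q both at w.
Every branch closes (one shown): unsatisfiable in T, hence also in S4, S5 (every S4/S5-frame is a T-frame).
K-tableau for the formula:
1. ¬(◇q → ◇◇q) ∧ ◇(¬q → ¬p), u
2. ¬(◇q → ◇◇q), u   [∧-rule on 1]
3. ◇(¬q → ¬p), u   [∧-rule on 1]
4. ◇q, u   [¬→-rule on 2]
5. ¬◇◇q, u   [¬→-rule on 2]
6. ¬q → ¬p, v   [◇-rule on 3: fresh world v, uRv]
7. ¬◇q, v   [¬◇-rule on 5 via uRv]
8. ¬p, v   [→-rule on 6 (branches; this branch)]
9. q, w   [◇-rule on 4: fresh world w, uRw]
10. ¬◇q, w   [¬◇-rule on 5 via uRw]
Accessibility: uRv, uRw
Complete open branch: satisfiable in K.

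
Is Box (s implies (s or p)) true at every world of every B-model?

Tableau for the negation not Box (s implies (s or p)):
1. not Box (s implies (s or p)), u
2. not (s implies (s or p)), v
3. s, v
4. not (s or p), v
5. not s, v
6. not p, v
Accessibility: uRu, uRv, vRu, vRv
Branch closes: s and not s both at v.
Every branch of the negation's tableau closes; the branch above is one of them.

Yes, valid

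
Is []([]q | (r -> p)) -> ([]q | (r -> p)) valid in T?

Tableau for the negation ~([]([]q | (r -> p)) -> ([]q | (r -> p))):
1. ~([]([]q | (r -> p)) -> ([]q | (r -> p))), u
2. []([]q | (r -> p)), u
3. ~([]q | (r -> p)), u
4. ~[]q, u
5. ~(r -> p), u
6. r, u
7. ~p, u
8. []q | (r -> p), u
9. []q, u
10. q, u
11. ~q, v
12. []q | (r -> p), v
13. q, v
Accessibility: uRu, uRv, vRv
Branch closes: q and ~q both at v.
All branches of the negation close; one closing branch shown above.

Valid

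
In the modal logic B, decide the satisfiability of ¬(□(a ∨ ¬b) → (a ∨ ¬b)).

1. ¬(□(a ∨ ¬b) → (a ∨ ¬b)), w0
2. □(a ∨ ¬b), w0
3. ¬(a ∨ ¬b), w0
4. ¬a, w0
5. b, w0
6. a ∨ ¬b, w0
7. ¬b, w0
Accessibility: w0Rw0
Branch closes: b and ¬b both at w0.
Every branch closes; the branch above is one of them.

Unsatisfiable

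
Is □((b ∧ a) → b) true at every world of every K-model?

Tableau for the negation ¬□((b ∧ a) → b):
1. ¬□((b ∧ a) → b), 0
2. ¬((b ∧ a) → b), 1   [¬□-rule on 1: fresh world 1, 0R1]
3. b ∧ a, 1   [¬→-rule on 2]
4. ¬b, 1   [¬→-rule on 2]
5. b, 1   [∧-rule on 3]
6. a, 1   [∧-rule on 3]
Accessibility: 0R1
Branch closes: b and ¬b both at 1.
Every branch of the negation's tableau closes; the branch above is one of them.

Valid in K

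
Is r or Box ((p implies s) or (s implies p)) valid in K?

Yes, valid

Tableau for the negation not (r or Box ((p implies s) or (s implies p))):
1. not (r or Box ((p implies s) or (s implies p))), 0
2. not r, 0
3. not Box ((p implies s) or (s implies p)), 0
4. not ((p implies s) or (s implies p)), 1
5. not (p implies s), 1
6. not (s implies p), 1
7. p, 1
8. not s, 1
9. s, 1
10. not p, 1
Accessibility: 0R1
Branch closes: s and not s both at 1.
All branches of the negation close; one closing branch shown above.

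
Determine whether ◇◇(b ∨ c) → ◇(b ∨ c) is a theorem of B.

Tableau for the negation ¬(◇◇(b ∨ c) → ◇(b ∨ c)):
1. ¬(◇◇(b ∨ c) → ◇(b ∨ c)), u
2. ◇◇(b ∨ c), u   [¬→-rule on 1]
3. ¬◇(b ∨ c), u   [¬→-rule on 1]
4. ¬(b ∨ c), u   [¬◇-rule on 3 via uRu]
5. ¬b, u   [¬∨-rule on 4]
6. ¬c, u   [¬∨-rule on 4]
7. ◇(b ∨ c), v   [◇-rule on 2: fresh world v, uRv]
8. ¬(b ∨ c), v   [¬◇-rule on 3 via uRv]
9. ¬b, v   [¬∨-rule on 8]
10. ¬c, v   [¬∨-rule on 8]
11. b ∨ c, w   [◇-rule on 7: fresh world w, vRw]
12. c, w   [∨-rule on 11 (branches; this branch)]
Accessibility: uRu, uRv, vRu, vRv, vRw, wRv, wRw
The negation has an open branch (countermodel exists).

No, not valid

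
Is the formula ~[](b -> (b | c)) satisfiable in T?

1. ~[](b -> (b | c)), w0
2. ~(b -> (b | c)), w1
3. b, w1
4. ~(b | c), w1
5. ~b, w1
6. ~c, w1
Accessibility: w0Rw0, w0Rw1, w1Rw1
Branch closes: b and ~b both at w1.
Every branch closes; the branch above is one of them.

No, unsatisfiable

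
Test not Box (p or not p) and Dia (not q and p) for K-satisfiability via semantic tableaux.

1. not Box (p or not p) and Dia (not q and p), 0
2. not Box (p or not p), 0
3. Dia (not q and p), 0
4. not (p or not p), 1
5. not p, 1
6. p, 1
Accessibility: 0R1
Branch closes: p and not p both at 1.
(One branch shown.) All branches close.

Unsatisfiable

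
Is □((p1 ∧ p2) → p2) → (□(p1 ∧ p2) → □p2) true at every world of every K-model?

Tableau for the negation ¬(□((p1 ∧ p2) → p2) → (□(p1 ∧ p2) → □p2)):
1. ¬(□((p1 ∧ p2) → p2) → (□(p1 ∧ p2) → □p2)), 0
2. □((p1 ∧ p2) → p2), 0
3. ¬(□(p1 ∧ p2) → □p2), 0
4. □(p1 ∧ p2), 0
5. ¬□p2, 0
6. ¬p2, 1
7. (p1 ∧ p2) → p2, 1
8. p1 ∧ p2, 1
9. p1, 1
10. p2, 1
Accessibility: 0R1
Branch closes: p2 and ¬p2 both at 1.
All branches of the negation close; one closing branch shown above.

Yes, valid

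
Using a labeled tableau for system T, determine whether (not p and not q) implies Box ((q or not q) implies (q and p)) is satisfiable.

Satisfiable (open branch found)

1. (not p and not q) implies Box ((q or not q) implies (q and p)), w0
2. Box ((q or not q) implies (q and p)), w0
3. (q or not q) implies (q and p), w0
4. q and p, w0
5. q, w0
6. p, w0
Accessibility: w0Rw0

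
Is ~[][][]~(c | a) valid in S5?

Tableau for the negation [][][]~(c | a):
1. [][][]~(c | a), 0
2. [][]~(c | a), 0   [[]-rule on 1 via 0R0]
3. []~(c | a), 0   [[]-rule on 2 via 0R0]
4. ~(c | a), 0   [[]-rule on 3 via 0R0]
5. ~c, 0   [~|-rule on 4]
6. ~a, 0   [~|-rule on 4]
Accessibility: 0R0
The negation has an open branch (countermodel exists).

Not valid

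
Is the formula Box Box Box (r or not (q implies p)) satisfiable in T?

1. Box Box Box (r or not (q implies p)), w0
2. Box Box (r or not (q implies p)), w0
3. Box (r or not (q implies p)), w0
4. r or not (q implies p), w0
5. not (q implies p), w0
6. q, w0
7. not p, w0
Accessibility: w0Rw0

Yes, satisfiable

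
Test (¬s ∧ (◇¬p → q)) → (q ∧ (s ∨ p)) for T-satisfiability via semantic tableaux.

1. (¬s ∧ (◇¬p → q)) → (q ∧ (s ∨ p)), 0
2. q ∧ (s ∨ p), 0
3. q, 0
4. s ∨ p, 0
5. p, 0
Accessibility: 0R0

Satisfiable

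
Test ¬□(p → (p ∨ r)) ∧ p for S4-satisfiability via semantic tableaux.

1. ¬□(p → (p ∨ r)) ∧ p, w0
2. ¬□(p → (p ∨ r)), w0
3. p, w0
4. ¬(p → (p ∨ r)), w1
5. p, w1
6. ¬(p ∨ r), w1
7. ¬p, w1
8. ¬r, w1
Accessibility: w0Rw0, w0Rw1, w1Rw1
Branch closes: p and ¬p both at w1.
All branches of the tableau close; one closing branch shown above.

Unsatisfiable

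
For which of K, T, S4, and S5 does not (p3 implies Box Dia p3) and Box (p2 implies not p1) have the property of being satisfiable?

K, T, S4

S4-tableau for the formula:
1. not (p3 implies Box Dia p3) and Box (p2 implies not p1), u
2. not (p3 implies Box Dia p3), u   [and-rule on 1]
3. Box (p2 implies not p1), u   [and-rule on 1]
4. p3, u   [neg-implies-rule on 2]
5. not Box Dia p3, u   [neg-implies-rule on 2]
6. p2 implies not p1, u   [Box-rule on 3 via uRu]
7. not p1, u   [implies-rule on 6 (branches; this branch)]
8. not Dia p3, v   [neg-Box-rule on 5: fresh world v, uRv]
9. p2 implies not p1, v   [Box-rule on 3 via uRv]
10. not p3, v   [neg-Dia-rule on 8 via vRv]
11. not p1, v   [implies-rule on 9 (branches; this branch)]
Accessibility: uRu, uRv, vRv
Complete open branch: satisfiable in S4, hence also in K, T (this S4-model is also a K-model and a T-model).
S5-tableau for the formula:
1. not (p3 implies Box Dia p3) and Box (p2 implies not p1), u
2. not (p3 implies Box Dia p3), u   [and-rule on 1]
3. Box (p2 implies not p1), u   [and-rule on 1]
4. p3, u   [neg-implies-rule on 2]
5. not Box Dia p3, u   [neg-implies-rule on 2]
6. p2 implies not p1, u   [Box-rule on 3 via uRu]
7. not p1, u   [implies-rule on 6 (branches; this branch)]
8. not Dia p3, v   [neg-Box-rule on 5: fresh world v, uRv]
9. p2 implies not p1, v   [Box-rule on 3 via uRv]
10. not p3, u   [neg-Dia-rule on 8 via vRu]
Accessibility: uRu, uRv, vRu, vRv
Branch closes: p3 and not p3 both at u.
Every branch closes (one shown): unsatisfiable in S5.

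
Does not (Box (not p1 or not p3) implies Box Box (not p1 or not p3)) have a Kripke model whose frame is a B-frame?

Satisfiable (open branch found)

1. not (Box (not p1 or not p3) implies Box Box (not p1 or not p3)), 0
2. Box (not p1 or not p3), 0
3. not Box Box (not p1 or not p3), 0
4. not p1 or not p3, 0
5. not p3, 0
6. not Box (not p1 or not p3), 1
7. not p1 or not p3, 1
8. not p3, 1
9. not (not p1 or not p3), 2
10. p1, 2
11. p3, 2
Accessibility: 0R0, 0R1, 1R0, 1R1, 1R2, 2R1, 2R2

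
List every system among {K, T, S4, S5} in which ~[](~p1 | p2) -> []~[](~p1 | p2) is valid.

S5

S4-tableau for the negation ~(~[](~p1 | p2) -> []~[](~p1 | p2)):
1. ~(~[](~p1 | p2) -> []~[](~p1 | p2)), u
2. ~[](~p1 | p2), u   [~->-rule on 1]
3. ~[]~[](~p1 | p2), u   [~->-rule on 1]
4. ~(~p1 | p2), v   [~[]-rule on 2: fresh world v, uRv]
5. p1, v   [~|-rule on 4]
6. ~p2, v   [~|-rule on 4]
7. [](~p1 | p2), w   [~[]-rule on 3: fresh world w, uRw]
8. ~p1 | p2, w   [[]-rule on 7 via wRw]
9. p2, w   [|-rule on 8 (branches; this branch)]
Accessibility: uRu, uRv, uRw, vRv, wRw
Complete open branch: countermodel on an S4-frame, so not valid in S4, nor in K, T (the same frame is also a K-frame and a T-frame).
S5-tableau for the negation ~(~[](~p1 | p2) -> []~[](~p1 | p2)):
1. ~(~[](~p1 | p2) -> []~[](~p1 | p2)), u
2. ~[](~p1 | p2), u   [~->-rule on 1]
3. ~[]~[](~p1 | p2), u   [~->-rule on 1]
4. ~(~p1 | p2), v   [~[]-rule on 2: fresh world v, uRv]
5. p1, v   [~|-rule on 4]
6. ~p2, v   [~|-rule on 4]
7. [](~p1 | p2), w   [~[]-rule on 3: fresh world w, uRw]
8. ~p1 | p2, u   [[]-rule on 7 via wRu]
9. ~p1 | p2, v   [[]-rule on 7 via wRv]
10. ~p1 | p2, w   [[]-rule on 7 via wRw]
11. p2, u   [|-rule on 8 (branches; this branch)]
12. p2, v   [|-rule on 9 (branches; this branch)]
Accessibility: uRu, uRv, uRw, vRu, vRv, vRw, wRu, wRv, wRw
Branch closes: p2 and ~p2 both at v.
Every branch closes (one shown): valid in S5.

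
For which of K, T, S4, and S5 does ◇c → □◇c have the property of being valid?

S5-tableau for the negation ¬(◇c → □◇c):
1. ¬(◇c → □◇c), w0
2. ◇c, w0   [¬→-rule on 1]
3. ¬□◇c, w0   [¬→-rule on 1]
4. c, w1   [◇-rule on 2: fresh world w1, w0Rw1]
5. ¬◇c, w2   [¬□-rule on 3: fresh world w2, w0Rw2]
6. ¬c, w0   [¬◇-rule on 5 via w2Rw0]
7. ¬c, w1   [¬◇-rule on 5 via w2Rw1]
Accessibility: w0Rw0, w0Rw1, w0Rw2, w1Rw0, w1Rw1, w1Rw2, w2Rw0, w2Rw1, w2Rw2
Branch closes: c and ¬c both at w1.
Every branch closes (one shown): valid in S5.
S4-tableau for the negation ¬(◇c → □◇c):
1. ¬(◇c → □◇c), w0
2. ◇c, w0   [¬→-rule on 1]
3. ¬□◇c, w0   [¬→-rule on 1]
4. c, w1   [◇-rule on 2: fresh world w1, w0Rw1]
5. ¬◇c, w2   [¬□-rule on 3: fresh world w2, w0Rw2]
6. ¬c, w2   [¬◇-rule on 5 via w2Rw2]
Accessibility: w0Rw0, w0Rw1, w0Rw2, w1Rw1, w2Rw2
Complete open branch: countermodel on an S4-frame, so not valid in S4, nor in K, T (the same frame is also a K-frame and a T-frame).

S5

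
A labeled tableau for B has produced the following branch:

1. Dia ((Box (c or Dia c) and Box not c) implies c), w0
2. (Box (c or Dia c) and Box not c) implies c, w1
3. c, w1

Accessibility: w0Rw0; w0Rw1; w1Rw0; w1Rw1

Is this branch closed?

No atom appears with both signs at the same world.

Open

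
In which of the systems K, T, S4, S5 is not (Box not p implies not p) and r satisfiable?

K

K-tableau for the formula:
1. not (Box not p implies not p) and r, u
2. not (Box not p implies not p), u
3. r, u
4. Box not p, u
5. p, u
Complete open branch: satisfiable in K.
T-tableau for the formula:
1. not (Box not p implies not p) and r, u
2. not (Box not p implies not p), u
3. r, u
4. Box not p, u
5. p, u
6. not p, u
Accessibility: uRu
Branch closes: p and not p both at u.
Every branch closes (one shown): unsatisfiable in T, hence also in S4, S5 (every S4/S5-frame is a T-frame).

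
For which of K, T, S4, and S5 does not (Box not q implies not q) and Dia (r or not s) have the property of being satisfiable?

K-tableau for the formula:
1. not (Box not q implies not q) and Dia (r or not s), u
2. not (Box not q implies not q), u   [and-rule on 1]
3. Dia (r or not s), u   [and-rule on 1]
4. Box not q, u   [neg-implies-rule on 2]
5. q, u   [neg-implies-rule on 2]
6. r or not s, v   [Dia-rule on 3: fresh world v, uRv]
7. not q, v   [Box-rule on 4 via uRv]
8. not s, v   [or-rule on 6 (branches; this branch)]
Accessibility: uRv
Complete open branch: satisfiable in K.
T-tableau for the formula:
1. not (Box not q implies not q) and Dia (r or not s), u
2. not (Box not q implies not q), u   [and-rule on 1]
3. Dia (r or not s), u   [and-rule on 1]
4. Box not q, u   [neg-implies-rule on 2]
5. q, u   [neg-implies-rule on 2]
6. not q, u   [Box-rule on 4 via uRu]
Accessibility: uRu
Branch closes: q and not q both at u.
Every branch closes (one shown): unsatisfiable in T, hence also in S4, S5 (every S4/S5-frame is a T-frame).

K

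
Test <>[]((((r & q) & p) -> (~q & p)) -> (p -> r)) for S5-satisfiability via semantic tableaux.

1. <>[]((((r & q) & p) -> (~q & p)) -> (p -> r)), u
2. []((((r & q) & p) -> (~q & p)) -> (p -> r)), v
3. (((r & q) & p) -> (~q & p)) -> (p -> r), u
4. (((r & q) & p) -> (~q & p)) -> (p -> r), v
5. p -> r, u
6. p -> r, v
7. r, u
8. r, v
Accessibility: uRu, uRv, vRu, vRv

Satisfiable (open branch found)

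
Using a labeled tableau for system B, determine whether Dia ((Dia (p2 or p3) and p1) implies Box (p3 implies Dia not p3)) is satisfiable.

1. Dia ((Dia (p2 or p3) and p1) implies Box (p3 implies Dia not p3)), 0
2. (Dia (p2 or p3) and p1) implies Box (p3 implies Dia not p3), 1
3. Box (p3 implies Dia not p3), 1
4. p3 implies Dia not p3, 0
5. p3 implies Dia not p3, 1
6. Dia not p3, 0
7. Dia not p3, 1
8. not p3, 2
9. not p3, 3
10. p3 implies Dia not p3, 3
11. Dia not p3, 3
12. not p3, 4
Accessibility: 0R0, 0R1, 0R2, 1R0, 1R1, 1R3, 2R0, 2R2, 3R1, 3R3, 3R4, 4R3, 4R4

Satisfiable (open branch found)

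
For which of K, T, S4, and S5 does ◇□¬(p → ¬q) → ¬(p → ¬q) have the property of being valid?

S4-tableau for the negation ¬(◇□¬(p → ¬q) → ¬(p → ¬q)):
1. ¬(◇□¬(p → ¬q) → ¬(p → ¬q)), 0
2. ◇□¬(p → ¬q), 0
3. p → ¬q, 0
4. ¬q, 0
5. □¬(p → ¬q), 1
6. ¬(p → ¬q), 1
7. p, 1
8. q, 1
Accessibility: 0R0, 0R1, 1R1
Complete open branch: countermodel on an S4-frame, so not valid in S4, nor in K, T (the same frame is also a K-frame and a T-frame).
S5-tableau for the negation ¬(◇□¬(p → ¬q) → ¬(p → ¬q)):
1. ¬(◇□¬(p → ¬q) → ¬(p → ¬q)), 0
2. ◇□¬(p → ¬q), 0
3. p → ¬q, 0
4. ¬q, 0
5. □¬(p → ¬q), 1
6. ¬(p → ¬q), 0
7. p, 0
8. q, 0
Accessibility: 0R0, 0R1, 1R0, 1R1
Branch closes: q and ¬q both at 0.
Every branch closes (one shown): valid in S5.

S5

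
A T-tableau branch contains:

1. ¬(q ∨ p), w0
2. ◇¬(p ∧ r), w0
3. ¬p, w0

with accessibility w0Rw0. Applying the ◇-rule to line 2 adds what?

a fresh world w1 with w0Rw1, and ¬(p ∧ r) at w1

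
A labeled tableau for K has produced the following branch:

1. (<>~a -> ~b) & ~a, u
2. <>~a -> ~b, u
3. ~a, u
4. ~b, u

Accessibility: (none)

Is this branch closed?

No, open

There is no literal clash: for every atom and world, at most one sign appears.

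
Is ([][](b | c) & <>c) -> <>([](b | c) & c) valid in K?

Valid

Tableau for the negation ~(([][](b | c) & <>c) -> <>([](b | c) & c)):
1. ~(([][](b | c) & <>c) -> <>([](b | c) & c)), 0
2. [][](b | c) & <>c, 0
3. ~<>([](b | c) & c), 0
4. [][](b | c), 0
5. <>c, 0
6. c, 1
7. ~([](b | c) & c), 1
8. [](b | c), 1
9. ~[](b | c), 1
10. ~(b | c), 2
11. ~b, 2
12. ~c, 2
13. b | c, 2
14. c, 2
Accessibility: 0R1, 1R2
Branch closes: c and ~c both at 2.
All branches of the negation close; one closing branch shown above.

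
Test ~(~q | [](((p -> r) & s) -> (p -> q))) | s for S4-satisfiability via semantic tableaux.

Satisfiable

1. ~(~q | [](((p -> r) & s) -> (p -> q))) | s, 0
2. s, 0
Accessibility: 0R0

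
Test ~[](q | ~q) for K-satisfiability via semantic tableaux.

1. ~[](q | ~q), w0
2. ~(q | ~q), w1   [~[]-rule on 1: fresh world w1, w0Rw1]
3. ~q, w1   [~|-rule on 2]
4. q, w1   [~|-rule on 2]
Accessibility: w0Rw1
Branch closes: q and ~q both at w1.
All branches of the tableau close; one closing branch shown above.

Unsatisfiable (every branch closes)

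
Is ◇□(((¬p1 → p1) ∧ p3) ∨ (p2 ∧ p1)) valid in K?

Not valid

Tableau for the negation ¬◇□(((¬p1 → p1) ∧ p3) ∨ (p2 ∧ p1)):
1. ¬◇□(((¬p1 → p1) ∧ p3) ∨ (p2 ∧ p1)), w0
The negation has an open branch (countermodel exists).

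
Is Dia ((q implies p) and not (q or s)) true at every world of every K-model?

No, not valid

Tableau for the negation not Dia ((q implies p) and not (q or s)):
1. not Dia ((q implies p) and not (q or s)), 0
The negation has an open branch (countermodel exists).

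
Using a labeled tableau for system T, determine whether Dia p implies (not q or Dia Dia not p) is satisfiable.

1. Dia p implies (not q or Dia Dia not p), 0
2. not q or Dia Dia not p, 0
3. Dia Dia not p, 0
4. Dia not p, 1
5. not p, 2
Accessibility: 0R0, 0R1, 1R1, 1R2, 2R2

Yes, satisfiable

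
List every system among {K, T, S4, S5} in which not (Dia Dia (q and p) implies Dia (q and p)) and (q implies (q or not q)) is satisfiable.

K, T

S4-tableau for the formula:
1. not (Dia Dia (q and p) implies Dia (q and p)) and (q implies (q or not q)), 0
2. not (Dia Dia (q and p) implies Dia (q and p)), 0
3. q implies (q or not q), 0
4. Dia Dia (q and p), 0
5. not Dia (q and p), 0
6. not (q and p), 0
7. q or not q, 0
8. not p, 0
9. not q, 0
10. Dia (q and p), 1
11. not (q and p), 1
12. not p, 1
13. q and p, 2
14. q, 2
15. p, 2
16. not (q and p), 2
17. not p, 2
Accessibility: 0R0, 0R1, 0R2, 1R1, 1R2, 2R2
Branch closes: p and not p both at 2.
Every branch closes (one shown): unsatisfiable in S4, hence also in S5 (every S5-frame is an S4-frame).
T-tableau for the formula:
1. not (Dia Dia (q and p) implies Dia (q and p)) and (q implies (q or not q)), 0
2. not (Dia Dia (q and p) implies Dia (q and p)), 0
3. q implies (q or not q), 0
4. Dia Dia (q and p), 0
5. not Dia (q and p), 0
6. not (q and p), 0
7. q or not q, 0
8. not p, 0
9. not q, 0
10. Dia (q and p), 1
11. not (q and p), 1
12. not p, 1
13. q and p, 2
14. q, 2
15. p, 2
Accessibility: 0R0, 0R1, 1R1, 1R2, 2R2
Complete open branch: satisfiable in T, hence also in K (this T-model is also a K-model).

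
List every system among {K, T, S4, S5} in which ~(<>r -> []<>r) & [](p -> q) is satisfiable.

K, T, S4

S4-tableau for the formula:
1. ~(<>r -> []<>r) & [](p -> q), u
2. ~(<>r -> []<>r), u   [&-rule on 1]
3. [](p -> q), u   [&-rule on 1]
4. <>r, u   [~->-rule on 2]
5. ~[]<>r, u   [~->-rule on 2]
6. p -> q, u   [[]-rule on 3 via uRu]
7. q, u   [->-rule on 6 (branches; this branch)]
8. r, v   [<>-rule on 4: fresh world v, uRv]
9. p -> q, v   [[]-rule on 3 via uRv]
10. q, v   [->-rule on 9 (branches; this branch)]
11. ~<>r, w   [~[]-rule on 5: fresh world w, uRw]
12. p -> q, w   [[]-rule on 3 via uRw]
13. ~r, w   [~<>-rule on 11 via wRw]
14. q, w   [->-rule on 12 (branches; this branch)]
Accessibility: uRu, uRv, uRw, vRv, wRw
Complete open branch: satisfiable in S4, hence also in K, T (this S4-model is also a K-model and a T-model).
S5-tableau for the formula:
1. ~(<>r -> []<>r) & [](p -> q), u
2. ~(<>r -> []<>r), u   [&-rule on 1]
3. [](p -> q), u   [&-rule on 1]
4. <>r, u   [~->-rule on 2]
5. ~[]<>r, u   [~->-rule on 2]
6. p -> q, u   [[]-rule on 3 via uRu]
7. q, u   [->-rule on 6 (branches; this branch)]
8. r, v   [<>-rule on 4: fresh world v, uRv]
9. p -> q, v   [[]-rule on 3 via uRv]
10. q, v   [->-rule on 9 (branches; this branch)]
11. ~<>r, w   [~[]-rule on 5: fresh world w, uRw]
12. p -> q, w   [[]-rule on 3 via uRw]
13. ~r, u   [~<>-rule on 11 via wRu]
14. ~r, v   [~<>-rule on 11 via wRv]
Accessibility: uRu, uRv, uRw, vRu, vRv, vRw, wRu, wRv, wRw
Branch closes: r and ~r both at v.
Every branch closes (one shown): unsatisfiable in S5.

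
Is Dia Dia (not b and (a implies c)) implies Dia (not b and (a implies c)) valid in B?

No, not valid

Tableau for the negation not (Dia Dia (not b and (a implies c)) implies Dia (not b and (a implies c))):
1. not (Dia Dia (not b and (a implies c)) implies Dia (not b and (a implies c))), u
2. Dia Dia (not b and (a implies c)), u
3. not Dia (not b and (a implies c)), u
4. not (not b and (a implies c)), u
5. not (a implies c), u
6. a, u
7. not c, u
8. Dia (not b and (a implies c)), v
9. not (not b and (a implies c)), v
10. not (a implies c), v
11. a, v
12. not c, v
13. not b and (a implies c), w
14. not b, w
15. a implies c, w
16. c, w
Accessibility: uRu, uRv, vRu, vRv, vRw, wRv, wRw
The negation has an open branch (countermodel exists).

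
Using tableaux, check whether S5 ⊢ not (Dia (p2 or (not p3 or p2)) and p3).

No, not valid

Tableau for the negation Dia (p2 or (not p3 or p2)) and p3:
1. Dia (p2 or (not p3 or p2)) and p3, u
2. Dia (p2 or (not p3 or p2)), u   [and-rule on 1]
3. p3, u   [and-rule on 1]
4. p2 or (not p3 or p2), v   [Dia-rule on 2: fresh world v, uRv]
5. not p3 or p2, v   [or-rule on 4 (branches; this branch)]
6. p2, v   [or-rule on 5 (branches; this branch)]
Accessibility: uRu, uRv, vRu, vRv
The negation has an open branch (countermodel exists).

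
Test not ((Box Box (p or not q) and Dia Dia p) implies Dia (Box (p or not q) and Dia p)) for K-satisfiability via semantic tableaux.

1. not ((Box Box (p or not q) and Dia Dia p) implies Dia (Box (p or not q) and Dia p)), w0
2. Box Box (p or not q) and Dia Dia p, w0
3. not Dia (Box (p or not q) and Dia p), w0
4. Box Box (p or not q), w0
5. Dia Dia p, w0
6. Dia p, w1
7. not (Box (p or not q) and Dia p), w1
8. Box (p or not q), w1
9. not Box (p or not q), w1
10. p, w2
11. p or not q, w2
12. not q, w2
13. not (p or not q), w3
14. not p, w3
15. q, w3
16. p or not q, w3
17. not q, w3
Accessibility: w0Rw1, w1Rw2, w1Rw3
Branch closes: q and not q both at w3.
Every branch closes; the branch above is one of them.

Unsatisfiable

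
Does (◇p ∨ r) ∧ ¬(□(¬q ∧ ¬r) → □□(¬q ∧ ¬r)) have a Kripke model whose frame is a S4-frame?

Unsatisfiable (every branch closes)

1. (◇p ∨ r) ∧ ¬(□(¬q ∧ ¬r) → □□(¬q ∧ ¬r)), w0
2. ◇p ∨ r, w0   [∧-rule on 1]
3. ¬(□(¬q ∧ ¬r) → □□(¬q ∧ ¬r)), w0   [∧-rule on 1]
4. □(¬q ∧ ¬r), w0   [¬→-rule on 3]
5. ¬□□(¬q ∧ ¬r), w0   [¬→-rule on 3]
6. ¬q ∧ ¬r, w0   [□-rule on 4 via w0Rw0]
7. ¬q, w0   [∧-rule on 6]
8. ¬r, w0   [∧-rule on 6]
9. ◇p, w0   [∨-rule on 2 (branches; this branch)]
10. ¬□(¬q ∧ ¬r), w1   [¬□-rule on 5: fresh world w1, w0Rw1]
11. ¬q ∧ ¬r, w1   [□-rule on 4 via w0Rw1]
12. ¬q, w1   [∧-rule on 11]
13. ¬r, w1   [∧-rule on 11]
14. p, w2   [◇-rule on 9: fresh world w2, w0Rw2]
15. ¬q ∧ ¬r, w2   [□-rule on 4 via w0Rw2]
16. ¬q, w2   [∧-rule on 15]
17. ¬r, w2   [∧-rule on 15]
18. ¬(¬q ∧ ¬r), w3   [¬□-rule on 10: fresh world w3, w1Rw3]
19. ¬q ∧ ¬r, w3   [□-rule on 4 via w0Rw3]
20. ¬q, w3   [∧-rule on 19]
21. ¬r, w3   [∧-rule on 19]
22. r, w3   [¬∧-rule on 18 (branches; this branch)]
Accessibility: w0Rw0, w0Rw1, w0Rw2, w0Rw3, w1Rw1, w1Rw3, w2Rw2, w3Rw3
Branch closes: r and ¬r both at w3.
(One branch shown.) All branches close.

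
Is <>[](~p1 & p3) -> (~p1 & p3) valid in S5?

Valid in S5

Tableau for the negation ~(<>[](~p1 & p3) -> (~p1 & p3)):
1. ~(<>[](~p1 & p3) -> (~p1 & p3)), w0
2. <>[](~p1 & p3), w0
3. ~(~p1 & p3), w0
4. ~p3, w0
5. [](~p1 & p3), w1
6. ~p1 & p3, w0
7. ~p1, w0
8. p3, w0
Accessibility: w0Rw0, w0Rw1, w1Rw0, w1Rw1
Branch closes: p3 and ~p3 both at w0.
Every branch of the negation's tableau closes; the branch above is one of them.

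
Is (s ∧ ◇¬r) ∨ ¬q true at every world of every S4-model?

No, not valid

Tableau for the negation ¬((s ∧ ◇¬r) ∨ ¬q):
1. ¬((s ∧ ◇¬r) ∨ ¬q), 0
2. ¬(s ∧ ◇¬r), 0
3. q, 0
4. ¬◇¬r, 0
5. r, 0
Accessibility: 0R0
The negation has an open branch (countermodel exists).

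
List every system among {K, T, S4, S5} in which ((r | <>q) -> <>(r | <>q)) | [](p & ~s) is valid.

T-tableau for the negation ~(((r | <>q) -> <>(r | <>q)) | [](p & ~s)):
1. ~(((r | <>q) -> <>(r | <>q)) | [](p & ~s)), u
2. ~((r | <>q) -> <>(r | <>q)), u   [~|-rule on 1]
3. ~[](p & ~s), u   [~|-rule on 1]
4. r | <>q, u   [~->-rule on 2]
5. ~<>(r | <>q), u   [~->-rule on 2]
6. ~(r | <>q), u   [~<>-rule on 5 via uRu]
7. ~r, u   [~|-rule on 6]
8. ~<>q, u   [~|-rule on 6]
9. ~q, u   [~<>-rule on 8 via uRu]
10. <>q, u   [|-rule on 4 (branches; this branch)]
11. ~(p & ~s), v   [~[]-rule on 3: fresh world v, uRv]
12. ~(r | <>q), v   [~<>-rule on 5 via uRv]
13. ~r, v   [~|-rule on 12]
14. ~<>q, v   [~|-rule on 12]
15. ~q, v   [~<>-rule on 8 via uRv]
16. s, v   [~&-rule on 11 (branches; this branch)]
17. q, w   [<>-rule on 10: fresh world w, uRw]
18. ~(r | <>q), w   [~<>-rule on 5 via uRw]
19. ~r, w   [~|-rule on 18]
20. ~<>q, w   [~|-rule on 18]
21. ~q, w   [~<>-rule on 8 via uRw]
Accessibility: uRu, uRv, uRw, vRv, wRw
Branch closes: q and ~q both at w.
Every branch closes (one shown): valid in T, hence also in S4, S5 (every theorem of T is a theorem of S4 and S5).
K-tableau for the negation ~(((r | <>q) -> <>(r | <>q)) | [](p & ~s)):
1. ~(((r | <>q) -> <>(r | <>q)) | [](p & ~s)), u
2. ~((r | <>q) -> <>(r | <>q)), u   [~|-rule on 1]
3. ~[](p & ~s), u   [~|-rule on 1]
4. r | <>q, u   [~->-rule on 2]
5. ~<>(r | <>q), u   [~->-rule on 2]
6. <>q, u   [|-rule on 4 (branches; this branch)]
7. ~(p & ~s), v   [~[]-rule on 3: fresh world v, uRv]
8. ~(r | <>q), v   [~<>-rule on 5 via uRv]
9. ~r, v   [~|-rule on 8]
10. ~<>q, v   [~|-rule on 8]
11. s, v   [~&-rule on 7 (branches; this branch)]
12. q, w   [<>-rule on 6: fresh world w, uRw]
13. ~(r | <>q), w   [~<>-rule on 5 via uRw]
14. ~r, w   [~|-rule on 13]
15. ~<>q, w   [~|-rule on 13]
Accessibility: uRv, uRw
Complete open branch: countermodel on a K-frame, so not valid in K.

T, S4, S5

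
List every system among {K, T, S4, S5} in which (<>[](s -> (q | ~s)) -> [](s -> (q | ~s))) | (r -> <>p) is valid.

S5-tableau for the negation ~((<>[](s -> (q | ~s)) -> [](s -> (q | ~s))) | (r -> <>p)):
1. ~((<>[](s -> (q | ~s)) -> [](s -> (q | ~s))) | (r -> <>p)), w0
2. ~(<>[](s -> (q | ~s)) -> [](s -> (q | ~s))), w0   [~|-rule on 1]
3. ~(r -> <>p), w0   [~|-rule on 1]
4. <>[](s -> (q | ~s)), w0   [~->-rule on 2]
5. ~[](s -> (q | ~s)), w0   [~->-rule on 2]
6. r, w0   [~->-rule on 3]
7. ~<>p, w0   [~->-rule on 3]
8. ~p, w0   [~<>-rule on 7 via w0Rw0]
9. [](s -> (q | ~s)), w1   [<>-rule on 4: fresh world w1, w0Rw1]
10. ~p, w1   [~<>-rule on 7 via w0Rw1]
11. s -> (q | ~s), w0   [[]-rule on 9 via w1Rw0]
12. s -> (q | ~s), w1   [[]-rule on 9 via w1Rw1]
13. q | ~s, w0   [->-rule on 11 (branches; this branch)]
14. q | ~s, w1   [->-rule on 12 (branches; this branch)]
15. ~s, w0   [|-rule on 13 (branches; this branch)]
16. ~s, w1   [|-rule on 14 (branches; this branch)]
17. ~(s -> (q | ~s)), w2   [~[]-rule on 5: fresh world w2, w0Rw2]
18. s, w2   [~->-rule on 17]
19. ~(q | ~s), w2   [~->-rule on 17]
20. ~q, w2   [~|-rule on 19]
21. ~p, w2   [~<>-rule on 7 via w0Rw2]
22. s -> (q | ~s), w2   [[]-rule on 9 via w1Rw2]
23. q | ~s, w2   [->-rule on 22 (branches; this branch)]
24. ~s, w2   [|-rule on 23 (branches; this branch)]
Accessibility: w0Rw0, w0Rw1, w0Rw2, w1Rw0, w1Rw1, w1Rw2, w2Rw0, w2Rw1, w2Rw2
Branch closes: s and ~s both at w2.
Every branch closes (one shown): valid in S5.
S4-tableau for the negation ~((<>[](s -> (q | ~s)) -> [](s -> (q | ~s))) | (r -> <>p)):
1. ~((<>[](s -> (q | ~s)) -> [](s -> (q | ~s))) | (r -> <>p)), w0
2. ~(<>[](s -> (q | ~s)) -> [](s -> (q | ~s))), w0   [~|-rule on 1]
3. ~(r -> <>p), w0   [~|-rule on 1]
4. <>[](s -> (q | ~s)), w0   [~->-rule on 2]
5. ~[](s -> (q | ~s)), w0   [~->-rule on 2]
6. r, w0   [~->-rule on 3]
7. ~<>p, w0   [~->-rule on 3]
8. ~p, w0   [~<>-rule on 7 via w0Rw0]
9. [](s -> (q | ~s)), w1   [<>-rule on 4: fresh world w1, w0Rw1]
10. ~p, w1   [~<>-rule on 7 via w0Rw1]
11. s -> (q | ~s), w1   [[]-rule on 9 via w1Rw1]
12. q | ~s, w1   [->-rule on 11 (branches; this branch)]
13. ~s, w1   [|-rule on 12 (branches; this branch)]
14. ~(s -> (q | ~s)), w2   [~[]-rule on 5: fresh world w2, w0Rw2]
15. s, w2   [~->-rule on 14]
16. ~(q | ~s), w2   [~->-rule on 14]
17. ~q, w2   [~|-rule on 16]
18. ~p, w2   [~<>-rule on 7 via w0Rw2]
Accessibility: w0Rw0, w0Rw1, w0Rw2, w1Rw1, w2Rw2
Complete open branch: countermodel on an S4-frame, so not valid in S4, nor in K, T (the same frame is also a K-frame and a T-frame).

S5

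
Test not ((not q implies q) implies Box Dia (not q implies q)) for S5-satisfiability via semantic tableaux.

1. not ((not q implies q) implies Box Dia (not q implies q)), u
2. not q implies q, u
3. not Box Dia (not q implies q), u
4. q, u
5. not Dia (not q implies q), v
6. not (not q implies q), u
7. not q, u
Accessibility: uRu, uRv, vRu, vRv
Branch closes: q and not q both at u.
All branches of the tableau close; one closing branch shown above.

Unsatisfiable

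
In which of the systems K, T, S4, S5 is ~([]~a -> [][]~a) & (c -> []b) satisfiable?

K, T

T-tableau for the formula:
1. ~([]~a -> [][]~a) & (c -> []b), u
2. ~([]~a -> [][]~a), u
3. c -> []b, u
4. []~a, u
5. ~[][]~a, u
6. ~a, u
7. []b, u
8. b, u
9. ~[]~a, v
10. ~a, v
11. b, v
12. a, w
Accessibility: uRu, uRv, vRv, vRw, wRw
Complete open branch: satisfiable in T, hence also in K (this T-model is also a K-model).
S4-tableau for the formula:
1. ~([]~a -> [][]~a) & (c -> []b), u
2. ~([]~a -> [][]~a), u
3. c -> []b, u
4. []~a, u
5. ~[][]~a, u
6. ~a, u
7. []b, u
8. b, u
9. ~[]~a, v
10. ~a, v
11. b, v
12. a, w
13. ~a, w
Accessibility: uRu, uRv, uRw, vRv, vRw, wRw
Branch closes: a and ~a both at w.
Every branch closes (one shown): unsatisfiable in S4, hence also in S5 (every S5-frame is an S4-frame).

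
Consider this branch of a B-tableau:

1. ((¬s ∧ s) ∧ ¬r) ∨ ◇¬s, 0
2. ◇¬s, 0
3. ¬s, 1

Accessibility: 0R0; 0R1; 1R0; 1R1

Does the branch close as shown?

Open

There is no literal clash: for every atom and world, at most one sign appears.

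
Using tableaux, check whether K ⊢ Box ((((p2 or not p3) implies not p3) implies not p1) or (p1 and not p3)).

Tableau for the negation not Box ((((p2 or not p3) implies not p3) implies not p1) or (p1 and not p3)):
1. not Box ((((p2 or not p3) implies not p3) implies not p1) or (p1 and not p3)), u
2. not ((((p2 or not p3) implies not p3) implies not p1) or (p1 and not p3)), v
3. not (((p2 or not p3) implies not p3) implies not p1), v
4. not (p1 and not p3), v
5. (p2 or not p3) implies not p3, v
6. p1, v
7. p3, v
8. not (p2 or not p3), v
9. not p2, v
Accessibility: uRv
The negation has an open branch (countermodel exists).

No, not valid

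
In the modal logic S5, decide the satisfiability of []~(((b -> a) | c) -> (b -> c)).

1. []~(((b -> a) | c) -> (b -> c)), 0
2. ~(((b -> a) | c) -> (b -> c)), 0
3. (b -> a) | c, 0
4. ~(b -> c), 0
5. b, 0
6. ~c, 0
7. b -> a, 0
8. a, 0
Accessibility: 0R0

Satisfiable (open branch found)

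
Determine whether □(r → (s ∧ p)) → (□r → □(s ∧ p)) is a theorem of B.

Tableau for the negation ¬(□(r → (s ∧ p)) → (□r → □(s ∧ p))):
1. ¬(□(r → (s ∧ p)) → (□r → □(s ∧ p))), w0
2. □(r → (s ∧ p)), w0
3. ¬(□r → □(s ∧ p)), w0
4. □r, w0
5. ¬□(s ∧ p), w0
6. r → (s ∧ p), w0
7. r, w0
8. s ∧ p, w0
9. s, w0
10. p, w0
11. ¬(s ∧ p), w1
12. r → (s ∧ p), w1
13. r, w1
14. ¬p, w1
15. s ∧ p, w1
16. s, w1
17. p, w1
Accessibility: w0Rw0, w0Rw1, w1Rw0, w1Rw1
Branch closes: p and ¬p both at w1.
All branches of the negation close; one closing branch shown above.

Valid in B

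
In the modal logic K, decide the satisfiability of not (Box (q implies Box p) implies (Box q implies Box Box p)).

1. not (Box (q implies Box p) implies (Box q implies Box Box p)), u
2. Box (q implies Box p), u
3. not (Box q implies Box Box p), u
4. Box q, u
5. not Box Box p, u
6. not Box p, v
7. q implies Box p, v
8. q, v
9. Box p, v
10. not p, w
11. p, w
Accessibility: uRv, vRw
Branch closes: p and not p both at w.
Every branch closes; the branch above is one of them.

No, unsatisfiable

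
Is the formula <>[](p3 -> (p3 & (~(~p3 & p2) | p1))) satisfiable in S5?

1. <>[](p3 -> (p3 & (~(~p3 & p2) | p1))), 0
2. [](p3 -> (p3 & (~(~p3 & p2) | p1))), 1
3. p3 -> (p3 & (~(~p3 & p2) | p1)), 0
4. p3 -> (p3 & (~(~p3 & p2) | p1)), 1
5. p3 & (~(~p3 & p2) | p1), 0
6. p3, 0
7. ~(~p3 & p2) | p1, 0
8. p3 & (~(~p3 & p2) | p1), 1
9. p3, 1
10. ~(~p3 & p2) | p1, 1
11. p1, 0
12. p1, 1
Accessibility: 0R0, 0R1, 1R0, 1R1

Satisfiable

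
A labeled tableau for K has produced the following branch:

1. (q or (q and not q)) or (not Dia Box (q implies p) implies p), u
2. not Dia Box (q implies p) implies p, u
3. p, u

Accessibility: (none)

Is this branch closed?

Not closed

No atom appears with both signs at the same world.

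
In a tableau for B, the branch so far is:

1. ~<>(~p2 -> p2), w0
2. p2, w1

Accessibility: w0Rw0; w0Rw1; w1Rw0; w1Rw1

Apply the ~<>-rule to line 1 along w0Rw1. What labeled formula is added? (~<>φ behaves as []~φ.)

~(~p2 -> p2), w1

~<>φ behaves as []~φ: propagate the negated body to each accessible world.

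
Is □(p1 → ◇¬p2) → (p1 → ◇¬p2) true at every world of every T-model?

Yes, valid

Tableau for the negation ¬(□(p1 → ◇¬p2) → (p1 → ◇¬p2)):
1. ¬(□(p1 → ◇¬p2) → (p1 → ◇¬p2)), w0
2. □(p1 → ◇¬p2), w0
3. ¬(p1 → ◇¬p2), w0
4. p1, w0
5. ¬◇¬p2, w0
6. p1 → ◇¬p2, w0
7. p2, w0
8. ◇¬p2, w0
9. ¬p2, w1
10. p1 → ◇¬p2, w1
11. p2, w1
Accessibility: w0Rw0, w0Rw1, w1Rw1
Branch closes: p2 and ¬p2 both at w1.
Every branch of the negation's tableau closes; the branch above is one of them.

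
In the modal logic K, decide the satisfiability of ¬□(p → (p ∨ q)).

Unsatisfiable (every branch closes)

1. ¬□(p → (p ∨ q)), w0
2. ¬(p → (p ∨ q)), w1
3. p, w1
4. ¬(p ∨ q), w1
5. ¬p, w1
6. ¬q, w1
Accessibility: w0Rw1
Branch closes: p and ¬p both at w1.
(One branch shown.) All branches close.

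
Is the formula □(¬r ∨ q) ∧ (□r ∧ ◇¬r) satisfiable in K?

No, unsatisfiable

1. □(¬r ∨ q) ∧ (□r ∧ ◇¬r), w0
2. □(¬r ∨ q), w0
3. □r ∧ ◇¬r, w0
4. □r, w0
5. ◇¬r, w0
6. ¬r, w1
7. ¬r ∨ q, w1
8. r, w1
Accessibility: w0Rw1
Branch closes: r and ¬r both at w1.
Every branch closes; the branch above is one of them.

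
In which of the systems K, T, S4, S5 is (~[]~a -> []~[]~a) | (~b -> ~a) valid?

S4-tableau for the negation ~((~[]~a -> []~[]~a) | (~b -> ~a)):
1. ~((~[]~a -> []~[]~a) | (~b -> ~a)), u
2. ~(~[]~a -> []~[]~a), u   [~|-rule on 1]
3. ~(~b -> ~a), u   [~|-rule on 1]
4. ~[]~a, u   [~->-rule on 2]
5. ~[]~[]~a, u   [~->-rule on 2]
6. ~b, u   [~->-rule on 3]
7. a, u   [~->-rule on 3]
8. a, v   [~[]-rule on 4: fresh world v, uRv]
9. []~a, w   [~[]-rule on 5: fresh world w, uRw]
10. ~a, w   [[]-rule on 9 via wRw]
Accessibility: uRu, uRv, uRw, vRv, wRw
Complete open branch: countermodel on an S4-frame, so not valid in S4, nor in K, T (the same frame is also a K-frame and a T-frame).
S5-tableau for the negation ~((~[]~a -> []~[]~a) | (~b -> ~a)):
1. ~((~[]~a -> []~[]~a) | (~b -> ~a)), u
2. ~(~[]~a -> []~[]~a), u   [~|-rule on 1]
3. ~(~b -> ~a), u   [~|-rule on 1]
4. ~[]~a, u   [~->-rule on 2]
5. ~[]~[]~a, u   [~->-rule on 2]
6. ~b, u   [~->-rule on 3]
7. a, u   [~->-rule on 3]
8. a, v   [~[]-rule on 4: fresh world v, uRv]
9. []~a, w   [~[]-rule on 5: fresh world w, uRw]
10. ~a, u   [[]-rule on 9 via wRu]
Accessibility: uRu, uRv, uRw, vRu, vRv, vRw, wRu, wRv, wRw
Branch closes: a and ~a both at u.
Every branch closes (one shown): valid in S5.

S5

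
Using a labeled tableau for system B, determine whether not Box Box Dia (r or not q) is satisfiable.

Satisfiable (open branch found)

1. not Box Box Dia (r or not q), u
2. not Box Dia (r or not q), v   [neg-Box-rule on 1: fresh world v, uRv]
3. not Dia (r or not q), w   [neg-Box-rule on 2: fresh world w, vRw]
4. not (r or not q), v   [neg-Dia-rule on 3 via wRv]
5. not r, v   [neg-or-rule on 4]
6. q, v   [neg-or-rule on 4]
7. not (r or not q), w   [neg-Dia-rule on 3 via wRw]
8. not r, w   [neg-or-rule on 7]
9. q, w   [neg-or-rule on 7]
Accessibility: uRu, uRv, vRu, vRv, vRw, wRv, wRw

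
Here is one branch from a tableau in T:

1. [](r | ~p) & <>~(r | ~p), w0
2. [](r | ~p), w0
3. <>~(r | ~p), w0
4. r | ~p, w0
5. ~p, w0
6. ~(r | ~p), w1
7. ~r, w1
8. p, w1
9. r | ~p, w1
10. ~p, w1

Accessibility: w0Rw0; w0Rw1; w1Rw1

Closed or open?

Both p and ~p appear at w1.

Yes, closed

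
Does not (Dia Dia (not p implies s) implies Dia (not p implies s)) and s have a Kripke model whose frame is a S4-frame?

Unsatisfiable (every branch closes)

1. not (Dia Dia (not p implies s) implies Dia (not p implies s)) and s, 0
2. not (Dia Dia (not p implies s) implies Dia (not p implies s)), 0
3. s, 0
4. Dia Dia (not p implies s), 0
5. not Dia (not p implies s), 0
6. not (not p implies s), 0
7. not p, 0
8. not s, 0
Accessibility: 0R0
Branch closes: s and not s both at 0.
All branches of the tableau close; one closing branch shown above.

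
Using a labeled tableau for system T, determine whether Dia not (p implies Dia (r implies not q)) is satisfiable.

Satisfiable

1. Dia not (p implies Dia (r implies not q)), u
2. not (p implies Dia (r implies not q)), v
3. p, v
4. not Dia (r implies not q), v
5. not (r implies not q), v
6. r, v
7. q, v
Accessibility: uRu, uRv, vRv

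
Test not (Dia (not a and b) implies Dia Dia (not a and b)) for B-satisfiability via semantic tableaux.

No, unsatisfiable

1. not (Dia (not a and b) implies Dia Dia (not a and b)), 0
2. Dia (not a and b), 0
3. not Dia Dia (not a and b), 0
4. not Dia (not a and b), 0
5. not (not a and b), 0
6. not b, 0
7. not a and b, 1
8. not a, 1
9. b, 1
10. not Dia (not a and b), 1
11. not (not a and b), 1
12. not b, 1
Accessibility: 0R0, 0R1, 1R0, 1R1
Branch closes: b and not b both at 1.
Every branch closes; the branch above is one of them.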